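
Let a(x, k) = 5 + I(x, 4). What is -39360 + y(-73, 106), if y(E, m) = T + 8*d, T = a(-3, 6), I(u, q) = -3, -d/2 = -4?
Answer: -39294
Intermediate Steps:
d = 8 (d = -2*(-4) = 8)
a(x, k) = 2 (a(x, k) = 5 - 3 = 2)
T = 2
y(E, m) = 66 (y(E, m) = 2 + 8*8 = 2 + 64 = 66)
-39360 + y(-73, 106) = -39360 + 66 = -39294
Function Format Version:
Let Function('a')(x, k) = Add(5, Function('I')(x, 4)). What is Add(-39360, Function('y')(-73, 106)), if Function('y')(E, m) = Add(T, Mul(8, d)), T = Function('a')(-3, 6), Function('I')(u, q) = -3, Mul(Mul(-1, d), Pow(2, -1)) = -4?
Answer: -39294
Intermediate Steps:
d = 8 (d = Mul(-2, -4) = 8)
Function('a')(x, k) = 2 (Function('a')(x, k) = Add(5, -3) = 2)
T = 2
Function('y')(E, m) = 66 (Function('y')(E, m) = Add(2, Mul(8, 8)) = Add(2, 64) = 66)
Add(-39360, Function('y')(-73, 106)) = Add(-39360, 66) = -39294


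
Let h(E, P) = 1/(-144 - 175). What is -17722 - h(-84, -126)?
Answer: -5653317/319 ≈ -17722.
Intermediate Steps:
h(E, P) = -1/319 (h(E, P) = 1/(-319) = -1/319)
-17722 - h(-84, -126) = -17722 - 1*(-1/319) = -17722 + 1/319 = -5653317/319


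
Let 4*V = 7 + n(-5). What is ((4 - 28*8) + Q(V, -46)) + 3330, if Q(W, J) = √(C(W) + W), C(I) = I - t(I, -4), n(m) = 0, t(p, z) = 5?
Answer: 3110 + I*√6/2 ≈ 3110.0 + 1.2247*I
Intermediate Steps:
C(I) = -5 + I (C(I) = I - 1*5 = I - 5 = -5 + I)
V = 7/4 (V = (7 + 0)/4 = (¼)*7 = 7/4 ≈ 1.7500)
Q(W, J) = √(-5 + 2*W) (Q(W, J) = √((-5 + W) + W) = √(-5 + 2*W))
((4 - 28*8) + Q(V, -46)) + 3330 = ((4 - 28*8) + √(-5 + 2*(7/4))) + 3330 = ((4 - 224) + √(-5 + 7/2)) + 3330 = (-220 + √(-3/2)) + 3330 = (-220 + I*√6/2) + 3330 = 3110 + I*√6/2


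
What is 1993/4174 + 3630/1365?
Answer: 1191471/379834 ≈ 3.1368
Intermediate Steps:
1993/4174 + 3630/1365 = 1993*(1/4174) + 3630*(1/1365) = 1993/4174 + 242/91 = 1191471/379834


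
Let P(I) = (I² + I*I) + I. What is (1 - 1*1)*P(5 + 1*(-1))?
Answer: 0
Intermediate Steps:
P(I) = I + 2*I² (P(I) = (I² + I²) + I = 2*I² + I = I + 2*I²)
(1 - 1*1)*P(5 + 1*(-1)) = (1 - 1*1)*((5 + 1*(-1))*(1 + 2*(5 + 1*(-1)))) = (1 - 1)*((5 - 1)*(1 + 2*(5 - 1))) = 0*(4*(1 + 2*4)) = 0*(4*(1 + 8)) = 0*(4*9) = 0*36 = 0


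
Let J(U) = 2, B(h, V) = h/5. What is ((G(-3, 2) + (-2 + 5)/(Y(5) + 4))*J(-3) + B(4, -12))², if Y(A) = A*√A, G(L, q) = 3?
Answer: 12971896/297025 + 43032*√5/11881 ≈ 51.772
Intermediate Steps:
B(h, V) = h/5 (B(h, V) = h*(⅕) = h/5)
Y(A) = A^(3/2)
((G(-3, 2) + (-2 + 5)/(Y(5) + 4))*J(-3) + B(4, -12))² = ((3 + (-2 + 5)/(5^(3/2) + 4))*2 + (⅕)*4)² = ((3 + 3/(5*√5 + 4))*2 + ⅘)² = ((3 + 3/(4 + 5*√5))*2 + ⅘)² = ((6 + 6/(4 + 5*√5)) + ⅘)² = (34/5 + 6/(4 + 5*√5))²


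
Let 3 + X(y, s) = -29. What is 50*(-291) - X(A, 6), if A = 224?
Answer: -14518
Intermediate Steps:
X(y, s) = -32 (X(y, s) = -3 - 29 = -32)
50*(-291) - X(A, 6) = 50*(-291) - 1*(-32) = -14550 + 32 = -14518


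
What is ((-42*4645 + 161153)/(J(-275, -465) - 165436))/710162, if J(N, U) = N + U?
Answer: 33937/118011880512 ≈ 2.8757e-7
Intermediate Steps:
((-42*4645 + 161153)/(J(-275, -465) - 165436))/710162 = ((-42*4645 + 161153)/((-275 - 465) - 165436))/710162 = ((-195090 + 161153)/(-740 - 165436))*(1/710162) = -33937/(-166176)*(1/710162) = -33937*(-1/166176)*(1/710162) = (33937/166176)*(1/710162) = 33937/118011880512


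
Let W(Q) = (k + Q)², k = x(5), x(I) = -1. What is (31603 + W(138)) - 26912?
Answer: 23460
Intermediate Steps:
k = -1
W(Q) = (-1 + Q)²
(31603 + W(138)) - 26912 = (31603 + (-1 + 138)²) - 26912 = (31603 + 137²) - 26912 = (31603 + 18769) - 26912 = 50372 - 26912 = 23460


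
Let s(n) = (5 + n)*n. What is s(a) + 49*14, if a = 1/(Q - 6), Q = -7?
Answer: 115870/169 ≈ 685.62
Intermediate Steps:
a = -1/13 (a = 1/(-7 - 6) = 1/(-13) = -1/13 ≈ -0.076923)
s(n) = n*(5 + n)
s(a) + 49*14 = -(5 - 1/13)/13 + 49*14 = -1/13*64/13 + 686 = -64/169 + 686 = 115870/169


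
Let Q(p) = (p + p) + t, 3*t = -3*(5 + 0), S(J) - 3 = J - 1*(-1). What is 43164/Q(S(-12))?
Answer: -14388/7 ≈ -2055.4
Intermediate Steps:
S(J) = 4 + J (S(J) = 3 + (J - 1*(-1)) = 3 + (J + 1) = 3 + (1 + J) = 4 + J)
t = -5 (t = (-3*(5 + 0))/3 = (-3*5)/3 = (⅓)*(-15) = -5)
Q(p) = -5 + 2*p (Q(p) = (p + p) - 5 = 2*p - 5 = -5 + 2*p)
43164/Q(S(-12)) = 43164/(-5 + 2*(4 - 12)) = 43164/(-5 + 2*(-8)) = 43164/(-5 - 16) = 43164/(-21) = 43164*(-1/21) = -14388/7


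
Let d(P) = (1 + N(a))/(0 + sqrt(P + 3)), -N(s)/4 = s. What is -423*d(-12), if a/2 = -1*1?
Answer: 1269*I ≈ 1269.0*I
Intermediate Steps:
a = -2 (a = 2*(-1*1) = 2*(-1) = -2)
N(s) = -4*s
d(P) = 9/sqrt(3 + P) (d(P) = (1 - 4*(-2))/(0 + sqrt(P + 3)) = (1 + 8)/(0 + sqrt(3 + P)) = 9/(sqrt(3 + P)) = 9/sqrt(3 + P))
-423*d(-12) = -3807/sqrt(3 - 12) = -3807/sqrt(-9) = -3807*(-I/3) = -(-1269)*I = 1269*I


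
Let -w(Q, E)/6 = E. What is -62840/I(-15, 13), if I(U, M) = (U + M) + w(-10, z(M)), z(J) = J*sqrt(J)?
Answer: -7855/4943 + 306345*sqrt(13)/4943 ≈ 221.87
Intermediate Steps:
z(J) = J**(3/2)
w(Q, E) = -6*E
I(U, M) = M + U - 6*M**(3/2) (I(U, M) = (U + M) - 6*M**(3/2) = (M + U) - 6*M**(3/2) = M + U - 6*M**(3/2))
-62840/I(-15, 13) = -62840/(13 - 15 - 78*sqrt(13)) = -62840/(-2 - 78*sqrt(13))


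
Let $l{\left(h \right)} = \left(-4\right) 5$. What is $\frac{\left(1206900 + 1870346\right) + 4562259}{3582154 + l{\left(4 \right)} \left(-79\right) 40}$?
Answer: $\frac{7639505}{3645354} \approx 2.0957$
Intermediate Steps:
$l{\left(h \right)} = -20$
$\frac{\left(1206900 + 1870346\right) + 4562259}{3582154 + l{\left(4 \right)} \left(-79\right) 40} = \frac{\left(1206900 + 1870346\right) + 4562259}{3582154 + \left(-20\right) \left(-79\right) 40} = \frac{3077246 + 4562259}{3582154 + 1580 \cdot 40} = \frac{7639505}{3582154 + 63200} = \frac{7639505}{3645354}$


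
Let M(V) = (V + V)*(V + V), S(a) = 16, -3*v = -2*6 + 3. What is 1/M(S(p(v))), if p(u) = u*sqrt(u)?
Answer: 1/1024 ≈ 0.00097656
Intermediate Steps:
v = 3 (v = -(-2*6 + 3)/3 = -(-12 + 3)/3 = -1/3*(-9) = 3)
p(u) = u**(3/2)
M(V) = 4*V**2 (M(V) = (2*V)*(2*V) = 4*V**2)
1/M(S(p(v))) = 1/(4*16**2) = 1/(4*256) = 1/1024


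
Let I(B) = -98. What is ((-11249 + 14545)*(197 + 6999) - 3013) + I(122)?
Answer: 23714905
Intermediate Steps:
((-11249 + 14545)*(197 + 6999) - 3013) + I(122) = ((-11249 + 14545)*(197 + 6999) - 3013) - 98 = (3296*7196 - 3013) - 98 = (23718016 - 3013) - 98 = 23715003 - 98 = 23714905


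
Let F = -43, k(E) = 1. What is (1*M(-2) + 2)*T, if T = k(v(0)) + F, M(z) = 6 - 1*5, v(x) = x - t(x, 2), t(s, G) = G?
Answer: -126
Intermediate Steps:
v(x) = -2 + x (v(x) = x - 1*2 = x - 2 = -2 + x)
M(z) = 1 (M(z) = 6 - 5 = 1)
T = -42 (T = 1 - 43 = -42)
(1*M(-2) + 2)*T = (1*1 + 2)*(-42) = (1 + 2)*(-42) = 3*(-42) = -126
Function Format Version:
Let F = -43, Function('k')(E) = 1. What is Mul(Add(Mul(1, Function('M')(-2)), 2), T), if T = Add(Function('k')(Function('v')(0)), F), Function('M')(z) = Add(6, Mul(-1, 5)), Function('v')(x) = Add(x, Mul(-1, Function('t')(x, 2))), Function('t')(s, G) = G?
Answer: -126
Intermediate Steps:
Function('v')(x) = Add(-2, x) (Function('v')(x) = Add(x, Mul(-1, 2)) = Add(x, -2) = Add(-2, x))
Function('M')(z) = 1 (Function('M')(z) = Add(6, -5) = 1)
T = -42 (T = Add(1, -43) = -42)
Mul(Add(Mul(1, Function('M')(-2)), 2), T) = Mul(Add(Mul(1, 1), 2), -42) = Mul(Add(1, 2), -42) = Mul(3, -42) = -126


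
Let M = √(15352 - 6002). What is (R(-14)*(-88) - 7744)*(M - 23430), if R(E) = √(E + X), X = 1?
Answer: 440*(88 + I*√13)*(4686 - √374) ≈ 1.8069e+8 + 7.4034e+6*I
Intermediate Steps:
R(E) = √(1 + E) (R(E) = √(E + 1) = √(1 + E))
M = 5*√374 (M = √9350 = 5*√374 ≈ 96.695)
(R(-14)*(-88) - 7744)*(M - 23430) = (√(1 - 14)*(-88) - 7744)*(5*√374 - 23430) = (√(-13)*(-88) - 7744)*(-23430 + 5*√374) = ((I*√13)*(-88) - 7744)*(-23430 + 5*√374) = (-88*I*√13 - 7744)*(-23430 + 5*√374) = (-7744 - 88*I*√13)*(-23430 + 5*√374) = (-23430 + 5*√374)*(-7744 - 88*I*√13)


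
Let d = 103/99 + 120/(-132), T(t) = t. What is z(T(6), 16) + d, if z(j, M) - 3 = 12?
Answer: 1498/99 ≈ 15.131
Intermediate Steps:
z(j, M) = 15 (z(j, M) = 3 + 12 = 15)
d = 13/99 (d = 103*(1/99) + 120*(-1/132) = 103/99 - 10/11 = 13/99 ≈ 0.13131)
z(T(6), 16) + d = 15 + 13/99 = 1498/99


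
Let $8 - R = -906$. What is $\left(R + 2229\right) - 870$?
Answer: $2273$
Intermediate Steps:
$R = 914$ ($R = 8 - -906 = 8 + 906 = 914$)
$\left(R + 2229\right) - 870 = \left(914 + 2229\right) - 870 = 3143 - 870 = 2273$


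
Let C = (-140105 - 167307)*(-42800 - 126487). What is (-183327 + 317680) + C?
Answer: 52040989597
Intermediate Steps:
C = 52040855244 (C = -307412*(-169287) = 52040855244)
(-183327 + 317680) + C = (-183327 + 317680) + 52040855244 = 134353 + 52040855244 = 52040989597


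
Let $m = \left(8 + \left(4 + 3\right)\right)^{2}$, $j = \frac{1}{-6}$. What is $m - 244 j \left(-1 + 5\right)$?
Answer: $\frac{1163}{3} \approx 387.67$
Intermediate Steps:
$j = - \frac{1}{6} \approx -0.16667$
$m = 225$ ($m = \left(8 + 7\right)^{2} = 15^{2} = 225$)
$m - 244 j \left(-1 + 5\right) = 225 - 244 \left(- \frac{-1 + 5}{6}\right) = 225 - 244 \left(\left(- \frac{1}{6}\right) 4\right) = 225 - - \frac{488}{3} = 225 + \frac{488}{3} = \frac{1163}{3}$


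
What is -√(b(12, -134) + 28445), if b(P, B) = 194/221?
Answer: -√1389325119/221 ≈ -168.66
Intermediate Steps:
b(P, B) = 194/221 (b(P, B) = 194*(1/221) = 194/221)
-√(b(12, -134) + 28445) = -√(194/221 + 28445) = -√(6286539/221) = -√1389325119/221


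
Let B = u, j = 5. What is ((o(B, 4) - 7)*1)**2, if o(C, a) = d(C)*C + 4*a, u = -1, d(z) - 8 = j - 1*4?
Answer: 0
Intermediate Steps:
d(z) = 9 (d(z) = 8 + (5 - 1*4) = 8 + (5 - 4) = 8 + 1 = 9)
B = -1
o(C, a) = 4*a + 9*C (o(C, a) = 9*C + 4*a = 4*a + 9*C)
((o(B, 4) - 7)*1)**2 = (((4*4 + 9*(-1)) - 7)*1)**2 = (((16 - 9) - 7)*1)**2 = ((7 - 7)*1)**2 = (0*1)**2 = 0**2 = 0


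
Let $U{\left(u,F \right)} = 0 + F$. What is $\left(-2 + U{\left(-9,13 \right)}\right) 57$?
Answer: $627$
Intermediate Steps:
$U{\left(u,F \right)} = F$
$\left(-2 + U{\left(-9,13 \right)}\right) 57 = \left(-2 + 13\right) 57 = 11 \cdot 57 = 627$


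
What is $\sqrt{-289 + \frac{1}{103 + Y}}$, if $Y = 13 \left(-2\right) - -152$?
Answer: $\frac{2 i \sqrt{3788805}}{229} \approx 17.0 i$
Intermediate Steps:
$Y = 126$ ($Y = -26 + 152 = 126$)
$\sqrt{-289 + \frac{1}{103 + Y}} = \sqrt{-289 + \frac{1}{103 + 126}} = \sqrt{-289 + \frac{1}{229}} = \sqrt{- \frac{66180}{229}} = \frac{2 i \sqrt{3788805}}{229}$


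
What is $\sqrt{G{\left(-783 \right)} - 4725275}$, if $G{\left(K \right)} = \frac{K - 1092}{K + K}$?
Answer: $\frac{5 i \sqrt{5722495586}}{174} \approx 2173.8 i$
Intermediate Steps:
$G{\left(K \right)} = \frac{-1092 + K}{2 K}$
$\sqrt{G{\left(-783 \right)} - 4725275} = \sqrt{\frac{-1092 - 783}{2 \left(-783\right)} - 4725275} = \sqrt{\frac{1}{2} \left(- \frac{1}{783}\right) \left(-1875\right) - 4725275} = \sqrt{\frac{625}{522} - 4725275} = \sqrt{- \frac{2466592925}{522}} = \frac{5 i \sqrt{5722495586}}{174}$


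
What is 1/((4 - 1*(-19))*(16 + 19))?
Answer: 1/805 ≈ 0.0012422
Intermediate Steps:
1/((4 - 1*(-19))*(16 + 19)) = 1/((4 + 19)*35) = 1/(23*35) = 1/805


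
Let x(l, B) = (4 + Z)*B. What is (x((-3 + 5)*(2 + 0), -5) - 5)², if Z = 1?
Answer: 900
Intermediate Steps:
x(l, B) = 5*B (x(l, B) = (4 + 1)*B = 5*B)
(x((-3 + 5)*(2 + 0), -5) - 5)² = (5*(-5) - 5)² = (-25 - 5)² = (-30)² = 900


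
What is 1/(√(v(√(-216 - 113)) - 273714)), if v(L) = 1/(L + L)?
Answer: √658/√(-180103812 - I*√329) ≈ 9.6249e-11 + 0.0019114*I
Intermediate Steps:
v(L) = 1/(2*L)
1/(√(v(√(-216 - 113)) - 273714)) = 1/(√(1/(2*(√(-216 - 113))) - 273714)) = 1/(√(1/(2*(√(-329))) - 273714)) = 1/(√(1/(2*((I*√329))) - 273714)) = 1/(√((-I*√329/329)/2 - 273714)) = 1/(√(-I*√329/658 - 273714)) = 1/(√(-273714 - I*√329/658)) = (-273714 - I*√329/658)^(-½)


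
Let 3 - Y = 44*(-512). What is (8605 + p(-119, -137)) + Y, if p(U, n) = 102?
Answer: 31238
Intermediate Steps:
Y = 22531 (Y = 3 - 44*(-512) = 3 - 1*(-22528) = 3 + 22528 = 22531)
(8605 + p(-119, -137)) + Y = (8605 + 102) + 22531 = 8707 + 22531 = 31238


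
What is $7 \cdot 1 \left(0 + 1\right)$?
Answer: $7$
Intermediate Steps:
$7 \cdot 1 \left(0 + 1\right) = 7 \cdot 1 = 7$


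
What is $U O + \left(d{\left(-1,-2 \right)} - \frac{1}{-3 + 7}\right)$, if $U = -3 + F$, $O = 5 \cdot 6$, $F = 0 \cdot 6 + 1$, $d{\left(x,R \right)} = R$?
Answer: $- \frac{249}{4} \approx -62.25$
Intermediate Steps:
$F = 1$ ($F = 0 + 1 = 1$)
$O = 30$
$U = -2$ ($U = -3 + 1 = -2$)
$U O + \left(d{\left(-1,-2 \right)} - \frac{1}{-3 + 7}\right) = \left(-2\right) 30 - \left(2 + \frac{1}{-3 + 7}\right) = -60 - \frac{9}{4} = - \frac{249}{4}$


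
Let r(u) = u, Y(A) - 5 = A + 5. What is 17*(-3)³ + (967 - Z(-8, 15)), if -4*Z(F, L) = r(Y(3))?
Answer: 2045/4 ≈ 511.25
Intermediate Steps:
Y(A) = 10 + A (Y(A) = 5 + (A + 5) = 5 + (5 + A) = 10 + A)
Z(F, L) = -13/4 (Z(F, L) = -(10 + 3)/4 = -¼*13 = -13/4)
17*(-3)³ + (967 - Z(-8, 15)) = 17*(-3)³ + (967 - 1*(-13/4)) = 17*(-27) + (967 + 13/4) = -459 + 3881/4 = 2045/4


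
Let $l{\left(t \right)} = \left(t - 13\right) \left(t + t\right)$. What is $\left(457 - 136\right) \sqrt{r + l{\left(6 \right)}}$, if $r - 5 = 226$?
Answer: $2247 \sqrt{3} \approx 3891.9$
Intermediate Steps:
$r = 231$ ($r = 5 + 226 = 231$)
$l{\left(t \right)} = 2 t \left(-13 + t\right)$ ($l{\left(t \right)} = \left(-13 + t\right) 2 t = 2 t \left(-13 + t\right)$)
$\left(457 - 136\right) \sqrt{r + l{\left(6 \right)}} = \left(457 - 136\right) \sqrt{231 + 2 \cdot 6 \left(-13 + 6\right)} = 321 \sqrt{231 + 2 \cdot 6 \left(-7\right)} = 321 \sqrt{231 - 84} = 321 \sqrt{147} = 321 \cdot 7 \sqrt{3} = 2247 \sqrt{3}$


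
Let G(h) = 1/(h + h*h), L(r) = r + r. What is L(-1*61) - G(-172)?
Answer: -3588265/29412 ≈ -122.00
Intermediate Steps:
L(r) = 2*r
G(h) = 1/(h + h²)
L(-1*61) - G(-172) = 2*(-1*61) - 1/((-172)*(1 - 172)) = 2*(-61) - (-1)/(172*(-171)) = -122 - (-1)*(-1)/(172*171) = -122 - 1*1/29412 = -122 - 1/29412 = -3588265/29412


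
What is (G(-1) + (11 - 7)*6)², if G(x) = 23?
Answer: 2209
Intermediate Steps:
(G(-1) + (11 - 7)*6)² = (23 + (11 - 7)*6)² = (23 + 4*6)² = (23 + 24)² = 47² = 2209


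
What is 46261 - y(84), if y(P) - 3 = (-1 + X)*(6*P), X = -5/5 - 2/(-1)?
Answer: 46258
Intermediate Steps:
X = 1 (X = -5*1/5 - 2*(-1) = -1 + 2 = 1)
y(P) = 3 (y(P) = 3 + (-1 + 1)*(6*P) = 3 + 0*(6*P) = 3 + 0 = 3)
46261 - y(84) = 46261 - 1*3 = 46261 - 3 = 46258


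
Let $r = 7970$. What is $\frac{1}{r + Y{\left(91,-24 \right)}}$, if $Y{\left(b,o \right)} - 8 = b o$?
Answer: $\frac{1}{5794} \approx 0.00017259$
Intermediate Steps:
$Y{\left(b,o \right)} = 8 + b o$
$\frac{1}{r + Y{\left(91,-24 \right)}} = \frac{1}{7970 + \left(8 + 91 \left(-24\right)\right)} = \frac{1}{7970 + \left(8 - 2184\right)} = \frac{1}{7970 - 2176} = \frac{1}{5794}$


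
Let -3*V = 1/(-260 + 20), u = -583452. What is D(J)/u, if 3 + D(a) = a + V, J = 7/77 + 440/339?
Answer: 1440677/522166201920 ≈ 2.7590e-6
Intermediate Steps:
J = 5179/3729 (J = 7*(1/77) + 440*(1/339) = 1/11 + 440/339 = 5179/3729 ≈ 1.3888)
V = 1/720 (V = -1/(3*(-260 + 20)) = -⅓/(-240) = -⅓*(-1/240) = 1/720 ≈ 0.0013889)
D(a) = -2159/720 + a (D(a) = -3 + (a + 1/720) = -3 + (1/720 + a) = -2159/720 + a)
D(J)/u = (-2159/720 + 5179/3729)/(-583452) = -1440677/894960*(-1/583452) = 1440677/522166201920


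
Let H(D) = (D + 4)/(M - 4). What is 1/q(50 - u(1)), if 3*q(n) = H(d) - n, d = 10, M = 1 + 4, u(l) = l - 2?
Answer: -3/37 ≈ -0.081081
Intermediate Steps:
u(l) = -2 + l
M = 5
H(D) = 4 + D (H(D) = (D + 4)/(5 - 4) = (4 + D)/1 = (4 + D)*1 = 4 + D)
q(n) = 14/3 - n/3 (q(n) = ((4 + 10) - n)/3 = (14 - n)/3 = 14/3 - n/3)
1/q(50 - u(1)) = 1/(14/3 - (50 - (-2 + 1))/3) = 1/(14/3 - (50 - 1*(-1))/3) = 1/(14/3 - (50 + 1)/3) = 1/(14/3 - ⅓*51) = 1/(14/3 - 17) = 1/(-37/3) = -3/37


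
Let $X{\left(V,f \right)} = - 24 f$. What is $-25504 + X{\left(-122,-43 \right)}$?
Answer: $-24472$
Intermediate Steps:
$-25504 + X{\left(-122,-43 \right)} = -25504 - -1032 = -25504 + 1032 = -24472$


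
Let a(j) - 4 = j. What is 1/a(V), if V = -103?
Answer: -1/99 ≈ -0.010101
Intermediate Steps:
a(j) = 4 + j
1/a(V) = 1/(4 - 103) = 1/(-99) = -1/99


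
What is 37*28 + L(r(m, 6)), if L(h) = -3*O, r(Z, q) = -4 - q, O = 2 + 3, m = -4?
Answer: 1021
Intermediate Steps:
O = 5
L(h) = -15 (L(h) = -3*5 = -15)
37*28 + L(r(m, 6)) = 37*28 - 15 = 1036 - 15 = 1021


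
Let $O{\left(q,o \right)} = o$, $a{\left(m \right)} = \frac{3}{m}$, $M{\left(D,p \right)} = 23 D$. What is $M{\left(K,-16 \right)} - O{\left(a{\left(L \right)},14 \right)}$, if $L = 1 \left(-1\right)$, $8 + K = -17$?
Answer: $-589$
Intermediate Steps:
$K = -25$ ($K = -8 - 17 = -25$)
$L = -1$
$M{\left(K,-16 \right)} - O{\left(a{\left(L \right)},14 \right)} = 23 \left(-25\right) - 14 = -575 - 14 = -589$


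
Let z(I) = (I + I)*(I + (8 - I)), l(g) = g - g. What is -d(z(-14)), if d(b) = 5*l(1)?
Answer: 0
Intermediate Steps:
l(g) = 0
z(I) = 16*I (z(I) = (2*I)*8 = 16*I)
d(b) = 0 (d(b) = 5*0 = 0)
-d(z(-14)) = -1*0 = 0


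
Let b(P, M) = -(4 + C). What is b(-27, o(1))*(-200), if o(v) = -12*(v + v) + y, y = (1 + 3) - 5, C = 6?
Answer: 2000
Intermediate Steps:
y = -1 (y = 4 - 5 = -1)
o(v) = -1 - 24*v (o(v) = -12*(v + v) - 1 = -12*2*v - 1 = -24*v - 1 = -1 - 24*v)
b(P, M) = -10 (b(P, M) = -(4 + 6) = -1*10 = -10)
b(-27, o(1))*(-200) = -10*(-200) = 2000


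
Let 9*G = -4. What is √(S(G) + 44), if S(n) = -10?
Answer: √34 ≈ 5.8309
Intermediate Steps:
G = -4/9 (G = (⅑)*(-4) = -4/9 ≈ -0.44444)
√(S(G) + 44) = √(-10 + 44) = √34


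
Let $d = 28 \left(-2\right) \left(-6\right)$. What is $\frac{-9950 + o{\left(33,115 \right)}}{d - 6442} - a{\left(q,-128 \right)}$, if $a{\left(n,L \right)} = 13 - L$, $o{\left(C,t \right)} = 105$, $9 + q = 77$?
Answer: $- \frac{851101}{6106} \approx -139.39$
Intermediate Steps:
$q = 68$ ($q = -9 + 77 = 68$)
$d = 336$ ($d = \left(-56\right) \left(-6\right) = 336$)
$\frac{-9950 + o{\left(33,115 \right)}}{d - 6442} - a{\left(q,-128 \right)} = \frac{-9950 + 105}{336 - 6442} - \left(13 - -128\right) = - \frac{9845}{-6106} - \left(13 + 128\right) = \left(-9845\right) \left(- \frac{1}{6106}\right) - 141 = \frac{9845}{6106} - 141 = - \frac{851101}{6106}$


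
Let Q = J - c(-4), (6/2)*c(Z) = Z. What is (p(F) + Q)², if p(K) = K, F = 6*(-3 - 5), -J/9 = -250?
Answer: 43692100/9 ≈ 4.8547e+6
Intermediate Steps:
J = 2250 (J = -9*(-250) = 2250)
c(Z) = Z/3
Q = 6754/3 (Q = 2250 - (-4)/3 = 2250 - 1*(-4/3) = 2250 + 4/3 = 6754/3 ≈ 2251.3)
F = -48 (F = 6*(-8) = -48)
(p(F) + Q)² = (-48 + 6754/3)² = (6610/3)² = 43692100/9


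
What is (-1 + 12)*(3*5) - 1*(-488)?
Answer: 653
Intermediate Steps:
(-1 + 12)*(3*5) - 1*(-488) = 11*15 + 488 = 165 + 488 = 653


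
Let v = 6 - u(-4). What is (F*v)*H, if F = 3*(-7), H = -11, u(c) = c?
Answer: 2310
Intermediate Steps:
F = -21
v = 10 (v = 6 - 1*(-4) = 6 + 4 = 10)
(F*v)*H = -21*10*(-11) = -210*(-11) = 2310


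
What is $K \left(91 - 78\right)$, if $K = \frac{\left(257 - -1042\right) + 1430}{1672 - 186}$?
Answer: $\frac{35477}{1486} \approx 23.874$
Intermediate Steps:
$K = \frac{2729}{1486}$ ($K = \frac{\left(257 + 1042\right) + 1430}{1486} = \left(1299 + 1430\right) \frac{1}{1486} = 2729 \cdot \frac{1}{1486} = \frac{2729}{1486} \approx 1.8365$)
$K \left(91 - 78\right) = \frac{2729 \left(91 - 78\right)}{1486} = \frac{2729}{1486} \cdot 13 = \frac{35477}{1486}$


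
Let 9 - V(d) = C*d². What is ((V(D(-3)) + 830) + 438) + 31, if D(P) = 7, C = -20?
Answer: 2288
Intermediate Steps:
V(d) = 9 + 20*d² (V(d) = 9 - (-20)*d² = 9 + 20*d²)
((V(D(-3)) + 830) + 438) + 31 = (((9 + 20*7²) + 830) + 438) + 31 = (((9 + 20*49) + 830) + 438) + 31 = (((9 + 980) + 830) + 438) + 31 = ((989 + 830) + 438) + 31 = (1819 + 438) + 31 = 2257 + 31 = 2288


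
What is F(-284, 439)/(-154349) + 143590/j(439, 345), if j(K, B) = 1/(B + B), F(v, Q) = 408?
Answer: 15292451307492/154349 ≈ 9.9077e+7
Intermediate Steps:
j(K, B) = 1/(2*B)
F(-284, 439)/(-154349) + 143590/j(439, 345) = 408/(-154349) + 143590/(((½)/345)) = 408*(-1/154349) + 143590/(((½)*(1/345))) = -408/154349 + 143590/(1/690) = -408/154349 + 143590*690 = -408/154349 + 99077100 = 15292451307492/154349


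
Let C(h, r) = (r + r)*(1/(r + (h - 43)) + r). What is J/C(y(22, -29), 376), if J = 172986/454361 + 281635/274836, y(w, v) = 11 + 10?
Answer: 10354897691329/2083222347798371360 ≈ 4.9706e-6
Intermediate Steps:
y(w, v) = 21
C(h, r) = 2*r*(r + 1/(-43 + h + r)) (C(h, r) = (2*r)*(1/(r + (-43 + h)) + r) = (2*r)*(1/(-43 + h + r) + r) = (2*r)*(r + 1/(-43 + h + r)) = 2*r*(r + 1/(-43 + h + r)))
J = 175506740531/124874759796 (J = 172986*(1/454361) + 281635*(1/274836) = 172986/454361 + 281635/274836 = 175506740531/124874759796 ≈ 1.4055)
J/C(y(22, -29), 376) = 175506740531/(124874759796*((2*376*(1 + 376² - 43*376 + 21*376)/(-43 + 21 + 376)))) = 175506740531/(124874759796*((2*376*(1 + 141376 - 16168 + 7896)/354))) = 175506740531/(124874759796*((2*376*(1/354)*133105))) = 175506740531/(124874759796*(50047480/177)) = (175506740531/124874759796)*(177/50047480) = 10354897691329/2083222347798371360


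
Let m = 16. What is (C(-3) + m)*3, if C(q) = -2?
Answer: 42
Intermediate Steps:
(C(-3) + m)*3 = (-2 + 16)*3 = 14*3 = 42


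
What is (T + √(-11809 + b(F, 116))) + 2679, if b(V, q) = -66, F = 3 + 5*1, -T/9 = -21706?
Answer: 198033 + 25*I*√19 ≈ 1.9803e+5 + 108.97*I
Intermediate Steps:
T = 195354 (T = -9*(-21706) = 195354)
F = 8 (F = 3 + 5 = 8)
(T + √(-11809 + b(F, 116))) + 2679 = (195354 + √(-11809 - 66)) + 2679 = (195354 + √(-11875)) + 2679 = (195354 + 25*I*√19) + 2679 = 198033 + 25*I*√19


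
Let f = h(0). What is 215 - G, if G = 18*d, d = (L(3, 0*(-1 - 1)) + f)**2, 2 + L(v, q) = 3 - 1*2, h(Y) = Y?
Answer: 197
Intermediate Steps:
f = 0
L(v, q) = -1 (L(v, q) = -2 + (3 - 1*2) = -2 + (3 - 2) = -2 + 1 = -1)
d = 1 (d = (-1 + 0)**2 = (-1)**2 = 1)
G = 18 (G = 18*1 = 18)
215 - G = 215 - 1*18 = 215 - 18 = 197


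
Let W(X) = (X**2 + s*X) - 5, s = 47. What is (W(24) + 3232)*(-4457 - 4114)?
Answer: -42263601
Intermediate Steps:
W(X) = -5 + X**2 + 47*X (W(X) = (X**2 + 47*X) - 5 = -5 + X**2 + 47*X)
(W(24) + 3232)*(-4457 - 4114) = ((-5 + 24**2 + 47*24) + 3232)*(-4457 - 4114) = ((-5 + 576 + 1128) + 3232)*(-8571) = (1699 + 3232)*(-8571) = 4931*(-8571) = -42263601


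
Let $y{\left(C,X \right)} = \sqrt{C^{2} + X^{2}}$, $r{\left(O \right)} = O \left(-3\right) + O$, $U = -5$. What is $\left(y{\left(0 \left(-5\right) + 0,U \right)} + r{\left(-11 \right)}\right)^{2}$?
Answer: $729$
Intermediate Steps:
$r{\left(O \right)} = - 2 O$ ($r{\left(O \right)} = - 3 O + O = - 2 O$)
$\left(y{\left(0 \left(-5\right) + 0,U \right)} + r{\left(-11 \right)}\right)^{2} = \left(\sqrt{\left(0 \left(-5\right) + 0\right)^{2} + \left(-5\right)^{2}} - -22\right)^{2} = \left(\sqrt{\left(0 + 0\right)^{2} + 25} + 22\right)^{2} = \left(\sqrt{0^{2} + 25} + 22\right)^{2} = \left(\sqrt{0 + 25} + 22\right)^{2} = \left(\sqrt{25} + 22\right)^{2} = \left(5 + 22\right)^{2} = 27^{2} = 729$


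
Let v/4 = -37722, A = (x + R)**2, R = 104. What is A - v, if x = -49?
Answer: 153913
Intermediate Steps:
A = 3025 (A = (-49 + 104)**2 = 55**2 = 3025)
v = -150888 (v = 4*(-37722) = -150888)
A - v = 3025 - 1*(-150888) = 3025 + 150888 = 153913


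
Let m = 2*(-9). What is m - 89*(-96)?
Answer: 8526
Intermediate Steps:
m = -18
m - 89*(-96) = -18 - 89*(-96) = -18 + 8544 = 8526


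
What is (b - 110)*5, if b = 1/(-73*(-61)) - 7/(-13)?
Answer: -31683030/57889 ≈ -547.31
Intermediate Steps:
b = 31184/57889 (b = -1/73*(-1/61) - 7*(-1/13) = 1/4453 + 7/13 = 31184/57889 ≈ 0.53869)
(b - 110)*5 = (31184/57889 - 110)*5 = -6336606/57889*5 = -31683030/57889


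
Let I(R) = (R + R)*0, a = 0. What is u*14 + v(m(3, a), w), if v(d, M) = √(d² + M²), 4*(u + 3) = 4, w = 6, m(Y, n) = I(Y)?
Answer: -22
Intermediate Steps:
I(R) = 0 (I(R) = (2*R)*0 = 0)
m(Y, n) = 0
u = -2 (u = -3 + (¼)*4 = -3 + 1 = -2)
v(d, M) = √(M² + d²)
u*14 + v(m(3, a), w) = -2*14 + √(6² + 0²) = -28 + √(36 + 0) = -28 + √36 = -28 + 6 = -22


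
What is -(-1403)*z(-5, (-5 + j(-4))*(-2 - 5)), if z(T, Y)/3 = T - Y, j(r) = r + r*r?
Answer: 185196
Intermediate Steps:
j(r) = r + r²
z(T, Y) = -3*Y + 3*T (z(T, Y) = 3*(T - Y) = -3*Y + 3*T)
-(-1403)*z(-5, (-5 + j(-4))*(-2 - 5)) = -(-1403)*(-3*(-5 - 4*(1 - 4))*(-2 - 5) + 3*(-5)) = -(-1403)*(-3*(-5 - 4*(-3))*(-7) - 15) = -(-1403)*(-3*(-5 + 12)*(-7) - 15) = -(-1403)*(-21*(-7) - 15) = -(-1403)*(-3*(-49) - 15) = -(-1403)*(147 - 15) = -(-1403)*132 = -1*(-185196) = 185196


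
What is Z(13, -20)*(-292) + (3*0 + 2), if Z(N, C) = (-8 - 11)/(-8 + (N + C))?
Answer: -5518/15 ≈ -367.87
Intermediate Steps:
Z(N, C) = -19/(-8 + C + N) (Z(N, C) = -19/(-8 + (C + N)) = -19/(-8 + C + N))
Z(13, -20)*(-292) + (3*0 + 2) = -19/(-8 - 20 + 13)*(-292) + (3*0 + 2) = -19/(-15)*(-292) + (0 + 2) = -19*(-1/15)*(-292) + 2 = (19/15)*(-292) + 2 = -5548/15 + 2 = -5518/15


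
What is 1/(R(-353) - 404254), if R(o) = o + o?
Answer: -1/404960 ≈ -2.4694e-6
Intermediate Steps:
R(o) = 2*o
1/(R(-353) - 404254) = 1/(2*(-353) - 404254) = 1/(-706 - 404254) = 1/(-404960) = -1/404960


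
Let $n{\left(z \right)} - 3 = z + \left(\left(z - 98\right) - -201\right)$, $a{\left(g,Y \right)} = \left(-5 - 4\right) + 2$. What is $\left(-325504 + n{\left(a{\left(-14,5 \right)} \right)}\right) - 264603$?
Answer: $-590015$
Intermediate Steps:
$a{\left(g,Y \right)} = -7$ ($a{\left(g,Y \right)} = -9 + 2 = -7$)
$n{\left(z \right)} = 106 + 2 z$ ($n{\left(z \right)} = 3 + \left(z + \left(\left(z - 98\right) - -201\right)\right) = 3 + \left(z + \left(\left(-98 + z\right) + 201\right)\right) = 3 + \left(z + \left(103 + z\right)\right) = 3 + \left(103 + 2 z\right) = 106 + 2 z$)
$\left(-325504 + n{\left(a{\left(-14,5 \right)} \right)}\right) - 264603 = \left(-325504 + \left(106 + 2 \left(-7\right)\right)\right) - 264603 = \left(-325504 + \left(106 - 14\right)\right) - 264603 = \left(-325504 + 92\right) - 264603 = -325412 - 264603 = -590015$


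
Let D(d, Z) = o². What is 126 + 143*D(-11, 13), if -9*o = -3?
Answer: 1277/9 ≈ 141.89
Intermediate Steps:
o = ⅓ (o = -⅑*(-3) = ⅓ ≈ 0.33333)
D(d, Z) = ⅑ (D(d, Z) = (⅓)² = ⅑)
126 + 143*D(-11, 13) = 126 + 143*(⅑) = 126 + 143/9 = 1277/9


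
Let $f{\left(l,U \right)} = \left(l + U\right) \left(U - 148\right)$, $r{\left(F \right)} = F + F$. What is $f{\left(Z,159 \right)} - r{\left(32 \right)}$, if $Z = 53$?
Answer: $2268$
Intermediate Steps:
$r{\left(F \right)} = 2 F$
$f{\left(l,U \right)} = \left(-148 + U\right) \left(U + l\right)$ ($f{\left(l,U \right)} = \left(U + l\right) \left(-148 + U\right) = \left(-148 + U\right) \left(U + l\right)$)
$f{\left(Z,159 \right)} - r{\left(32 \right)} = \left(159^{2} - 23532 - 7844 + 159 \cdot 53\right) - 2 \cdot 32 = \left(25281 - 23532 - 7844 + 8427\right) - 64 = 2332 - 64 = 2268$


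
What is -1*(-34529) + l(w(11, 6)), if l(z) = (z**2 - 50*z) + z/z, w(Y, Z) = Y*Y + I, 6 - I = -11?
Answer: 46674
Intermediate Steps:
I = 17 (I = 6 - 1*(-11) = 6 + 11 = 17)
w(Y, Z) = 17 + Y**2 (w(Y, Z) = Y*Y + 17 = Y**2 + 17 = 17 + Y**2)
l(z) = 1 + z**2 - 50*z (l(z) = (z**2 - 50*z) + 1 = 1 + z**2 - 50*z)
-1*(-34529) + l(w(11, 6)) = -1*(-34529) + (1 + (17 + 11**2)**2 - 50*(17 + 11**2)) = 34529 + (1 + (17 + 121)**2 - 50*(17 + 121)) = 34529 + (1 + 138**2 - 50*138) = 34529 + (1 + 19044 - 6900) = 34529 + 12145 = 46674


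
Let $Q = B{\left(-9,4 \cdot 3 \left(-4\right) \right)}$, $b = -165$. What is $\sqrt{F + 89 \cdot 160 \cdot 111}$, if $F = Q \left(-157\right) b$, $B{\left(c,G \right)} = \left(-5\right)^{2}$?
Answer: $39 \sqrt{1465} \approx 1492.7$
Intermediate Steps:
$B{\left(c,G \right)} = 25$
$Q = 25$
$F = 647625$ ($F = 25 \left(-157\right) \left(-165\right) = \left(-3925\right) \left(-165\right) = 647625$)
$\sqrt{F + 89 \cdot 160 \cdot 111} = \sqrt{647625 + 89 \cdot 160 \cdot 111} = \sqrt{647625 + 14240 \cdot 111} = \sqrt{647625 + 1580640} = \sqrt{2228265} = 39 \sqrt{1465}$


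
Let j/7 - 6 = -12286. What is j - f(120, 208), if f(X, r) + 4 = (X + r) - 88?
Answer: -86196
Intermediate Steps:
j = -85960 (j = 42 + 7*(-12286) = 42 - 86002 = -85960)
f(X, r) = -92 + X + r (f(X, r) = -4 + ((X + r) - 88) = -4 + (-88 + X + r) = -92 + X + r)
j - f(120, 208) = -85960 - (-92 + 120 + 208) = -85960 - 1*236 = -85960 - 236 = -86196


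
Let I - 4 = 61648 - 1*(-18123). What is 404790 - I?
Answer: 325015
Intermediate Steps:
I = 79775 (I = 4 + (61648 - 1*(-18123)) = 4 + (61648 + 18123) = 4 + 79771 = 79775)
404790 - I = 404790 - 1*79775 = 404790 - 79775 = 325015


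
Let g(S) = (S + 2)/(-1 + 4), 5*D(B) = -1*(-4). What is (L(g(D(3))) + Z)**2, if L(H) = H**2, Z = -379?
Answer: 7238436241/50625 ≈ 1.4298e+5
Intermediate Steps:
D(B) = 4/5 (D(B) = (-1*(-4))/5 = (1/5)*4 = 4/5)
g(S) = 2/3 + S/3 (g(S) = (2 + S)/3 = (2 + S)*(1/3) = 2/3 + S/3)
(L(g(D(3))) + Z)**2 = ((2/3 + (1/3)*(4/5))**2 - 379)**2 = ((2/3 + 4/15)**2 - 379)**2 = ((14/15)**2 - 379)**2 = (196/225 - 379)**2 = (-85079/225)**2 = 7238436241/50625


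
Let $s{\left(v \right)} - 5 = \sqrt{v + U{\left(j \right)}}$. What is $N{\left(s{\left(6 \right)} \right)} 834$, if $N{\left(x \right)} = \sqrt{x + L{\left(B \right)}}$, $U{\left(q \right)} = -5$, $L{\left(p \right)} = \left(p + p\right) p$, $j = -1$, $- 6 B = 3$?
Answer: $417 \sqrt{26} \approx 2126.3$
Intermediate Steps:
$B = - \frac{1}{2}$ ($B = \left(- \frac{1}{6}\right) 3 = - \frac{1}{2} \approx -0.5$)
$L{\left(p \right)} = 2 p^{2}$ ($L{\left(p \right)} = 2 p p = 2 p^{2}$)
$s{\left(v \right)} = 5 + \sqrt{-5 + v}$ ($s{\left(v \right)} = 5 + \sqrt{v - 5} = 5 + \sqrt{-5 + v}$)
$N{\left(x \right)} = \sqrt{\frac{1}{2} + x}$ ($N{\left(x \right)} = \sqrt{x + 2 \left(- \frac{1}{2}\right)^{2}} = \sqrt{x + 2 \cdot \frac{1}{4}} = \sqrt{x + \frac{1}{2}} = \sqrt{\frac{1}{2} + x}$)
$N{\left(s{\left(6 \right)} \right)} 834 = \frac{\sqrt{2 + 4 \left(5 + \sqrt{-5 + 6}\right)}}{2} \cdot 834 = \frac{\sqrt{2 + 4 \left(5 + \sqrt{1}\right)}}{2} \cdot 834 = \frac{\sqrt{2 + 4 \left(5 + 1\right)}}{2} \cdot 834 = \frac{\sqrt{2 + 4 \cdot 6}}{2} \cdot 834 = \frac{\sqrt{2 + 24}}{2} \cdot 834 = \frac{\sqrt{26}}{2} \cdot 834 = 417 \sqrt{26}$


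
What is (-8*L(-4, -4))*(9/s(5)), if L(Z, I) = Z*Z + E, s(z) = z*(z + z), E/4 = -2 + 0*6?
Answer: -288/25 ≈ -11.520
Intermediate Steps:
E = -8 (E = 4*(-2 + 0*6) = 4*(-2 + 0) = 4*(-2) = -8)
s(z) = 2*z² (s(z) = z*(2*z) = 2*z²)
L(Z, I) = -8 + Z² (L(Z, I) = Z*Z - 8 = Z² - 8 = -8 + Z²)
(-8*L(-4, -4))*(9/s(5)) = (-8*(-8 + (-4)²))*(9/((2*5²))) = (-8*(-8 + 16))*(9/((2*25))) = (-8*8)*(9/50) = -576/50 = -64*9/50 = -288/25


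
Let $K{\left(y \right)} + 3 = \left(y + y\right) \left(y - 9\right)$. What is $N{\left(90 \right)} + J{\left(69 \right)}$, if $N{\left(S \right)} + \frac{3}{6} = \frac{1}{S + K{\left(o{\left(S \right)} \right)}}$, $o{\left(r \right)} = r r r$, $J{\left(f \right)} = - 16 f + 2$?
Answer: $- \frac{2343625876181833}{2125737756174} \approx -1102.5$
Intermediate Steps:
$J{\left(f \right)} = 2 - 16 f$
$o{\left(r \right)} = r^{3}$ ($o{\left(r \right)} = r^{2} r = r^{3}$)
$K{\left(y \right)} = -3 + 2 y \left(-9 + y\right)$ ($K{\left(y \right)} = -3 + \left(y + y\right) \left(y - 9\right) = -3 + 2 y \left(-9 + y\right)$)
$N{\left(S \right)} = - \frac{1}{2} + \frac{1}{-3 + S - 18 S^{3} + 2 S^{6}}$ ($N{\left(S \right)} = - \frac{1}{2} + \frac{1}{S - \left(3 - 2 S^{6} + 18 S^{3}\right)} = - \frac{1}{2} + \frac{1}{-3 + S - 18 S^{3} + 2 S^{6}}$)
$N{\left(90 \right)} + J{\left(69 \right)} = \frac{5 - 90 - 2 \cdot 90^{6} + 18 \cdot 90^{3}}{2 \left(-3 + 90 - 18 \cdot 90^{3} + 2 \cdot 90^{6}\right)} + \left(2 - 1104\right) = \frac{5 - 90 - 1062882000000 + 18 \cdot 729000}{2 \left(-3 + 90 - 13122000 + 2 \cdot 531441000000\right)} + \left(2 - 1104\right) = \frac{5 - 90 - 1062882000000 + 13122000}{2 \left(-3 + 90 - 13122000 + 1062882000000\right)} - 1102 = \frac{1}{2} \cdot \frac{1}{1062868878087} \left(-1062868878085\right) - 1102 = - \frac{1062868878085}{2125737756174} - 1102 = - \frac{2343625876181833}{2125737756174}$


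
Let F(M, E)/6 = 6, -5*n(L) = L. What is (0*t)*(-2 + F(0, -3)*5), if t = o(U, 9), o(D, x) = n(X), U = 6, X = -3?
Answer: 0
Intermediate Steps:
n(L) = -L/5
F(M, E) = 36 (F(M, E) = 6*6 = 36)
o(D, x) = ⅗ (o(D, x) = -⅕*(-3) = ⅗)
t = ⅗ ≈ 0.60000
(0*t)*(-2 + F(0, -3)*5) = (0*(⅗))*(-2 + 36*5) = 0*(-2 + 180) = 0*178 = 0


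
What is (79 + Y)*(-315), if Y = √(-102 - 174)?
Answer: -24885 - 630*I*√69 ≈ -24885.0 - 5233.2*I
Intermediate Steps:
Y = 2*I*√69 (Y = √(-276) = 2*I*√69 ≈ 16.613*I)
(79 + Y)*(-315) = (79 + 2*I*√69)*(-315) = -24885 - 630*I*√69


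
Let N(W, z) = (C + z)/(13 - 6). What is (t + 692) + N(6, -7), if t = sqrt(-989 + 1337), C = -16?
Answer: 4821/7 + 2*sqrt(87) ≈ 707.37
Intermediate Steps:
t = 2*sqrt(87) (t = sqrt(348) = 2*sqrt(87) ≈ 18.655)
N(W, z) = -16/7 + z/7 (N(W, z) = (-16 + z)/(13 - 6) = (-16 + z)/7 = (-16 + z)*(1/7) = -16/7 + z/7)
(t + 692) + N(6, -7) = (2*sqrt(87) + 692) + (-16/7 + (1/7)*(-7)) = (692 + 2*sqrt(87)) + (-16/7 - 1) = (692 + 2*sqrt(87)) - 23/7 = 4821/7 + 2*sqrt(87)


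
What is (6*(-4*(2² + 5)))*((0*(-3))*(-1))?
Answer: 0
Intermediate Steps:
(6*(-4*(2² + 5)))*((0*(-3))*(-1)) = (6*(-4*(4 + 5)))*(0*(-1)) = (6*(-4*9))*0 = (6*(-36))*0 = -216*0 = 0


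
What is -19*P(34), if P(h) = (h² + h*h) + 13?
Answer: -44175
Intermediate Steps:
P(h) = 13 + 2*h² (P(h) = (h² + h²) + 13 = 2*h² + 13 = 13 + 2*h²)
-19*P(34) = -19*(13 + 2*34²) = -19*(13 + 2*1156) = -19*(13 + 2312) = -19*2325 = -44175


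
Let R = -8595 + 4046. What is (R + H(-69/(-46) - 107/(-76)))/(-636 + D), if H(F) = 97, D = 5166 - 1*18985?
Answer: 636/2065 ≈ 0.30799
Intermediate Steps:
D = -13819 (D = 5166 - 18985 = -13819)
R = -4549
(R + H(-69/(-46) - 107/(-76)))/(-636 + D) = (-4549 + 97)/(-636 - 13819) = -4452/(-14455) = -4452*(-1/14455) = 636/2065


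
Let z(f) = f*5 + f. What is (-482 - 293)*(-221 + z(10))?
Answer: 124775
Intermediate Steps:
z(f) = 6*f (z(f) = 5*f + f = 6*f)
(-482 - 293)*(-221 + z(10)) = (-482 - 293)*(-221 + 6*10) = -775*(-221 + 60) = -775*(-161) = 124775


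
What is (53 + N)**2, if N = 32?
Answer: 7225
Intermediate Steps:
(53 + N)**2 = (53 + 32)**2 = 85**2 = 7225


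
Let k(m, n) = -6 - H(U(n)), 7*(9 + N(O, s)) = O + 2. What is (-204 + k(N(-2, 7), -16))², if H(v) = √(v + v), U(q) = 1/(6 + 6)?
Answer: (1260 + √6)²/36 ≈ 44272.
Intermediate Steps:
N(O, s) = -61/7 + O/7 (N(O, s) = -9 + (O + 2)/7 = -9 + (2 + O)/7 = -9 + (2/7 + O/7) = -61/7 + O/7)
U(q) = 1/12
H(v) = √2*√v (H(v) = √(2*v) = √2*√v)
k(m, n) = -6 - √6/6 (k(m, n) = -6 - √2*√(1/12) = -6 - √2*√3/6 = -6 - √6/6)
(-204 + k(N(-2, 7), -16))² = (-204 + (-6 - √6/6))² = (-210 - √6/6)²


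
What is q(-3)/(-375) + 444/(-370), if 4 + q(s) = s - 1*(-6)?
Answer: -449/375 ≈ -1.1973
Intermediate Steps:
q(s) = 2 + s (q(s) = -4 + (s - 1*(-6)) = -4 + (s + 6) = -4 + (6 + s) = 2 + s)
q(-3)/(-375) + 444/(-370) = (2 - 3)/(-375) + 444/(-370) = -1*(-1/375) + 444*(-1/370) = 1/375 - 6/5 = -449/375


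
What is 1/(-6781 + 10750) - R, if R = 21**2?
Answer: -1750328/3969 ≈ -441.00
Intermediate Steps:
R = 441
1/(-6781 + 10750) - R = 1/(-6781 + 10750) - 1*441 = 1/3969 - 441 = -1750328/3969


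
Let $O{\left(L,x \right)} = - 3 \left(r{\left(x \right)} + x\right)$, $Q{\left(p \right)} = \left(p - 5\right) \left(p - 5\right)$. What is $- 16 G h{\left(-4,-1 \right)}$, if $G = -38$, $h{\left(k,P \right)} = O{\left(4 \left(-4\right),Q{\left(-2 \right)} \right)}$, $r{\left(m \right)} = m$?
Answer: $-178752$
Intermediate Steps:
$Q{\left(p \right)} = \left(-5 + p\right)^{2}$ ($Q{\left(p \right)} = \left(-5 + p\right) \left(-5 + p\right) = \left(-5 + p\right)^{2}$)
$O{\left(L,x \right)} = - 6 x$ ($O{\left(L,x \right)} = - 3 \left(x + x\right) = - 3 \cdot 2 x = - 6 x$)
$h{\left(k,P \right)} = -294$ ($h{\left(k,P \right)} = - 6 \left(-5 - 2\right)^{2} = - 6 \left(-7\right)^{2} = \left(-6\right) 49 = -294$)
$- 16 G h{\left(-4,-1 \right)} = \left(-16\right) \left(-38\right) \left(-294\right) = 608 \left(-294\right) = -178752$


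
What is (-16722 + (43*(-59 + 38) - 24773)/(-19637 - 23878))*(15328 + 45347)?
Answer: -2943272062930/2901 ≈ -1.0146e+9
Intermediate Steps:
(-16722 + (43*(-59 + 38) - 24773)/(-19637 - 23878))*(15328 + 45347) = (-16722 + (43*(-21) - 24773)/(-43515))*60675 = (-16722 + (-903 - 24773)*(-1/43515))*60675 = (-16722 - 25676*(-1/43515))*60675 = (-16722 + 25676/43515)*60675 = -727632154/43515*60675 = -2943272062930/2901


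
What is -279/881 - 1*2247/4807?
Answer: -3320760/4234967 ≈ -0.78413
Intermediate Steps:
-279/881 - 1*2247/4807 = -279*1/881 - 2247*1/4807 = -279/881 - 2247/4807 = -3320760/4234967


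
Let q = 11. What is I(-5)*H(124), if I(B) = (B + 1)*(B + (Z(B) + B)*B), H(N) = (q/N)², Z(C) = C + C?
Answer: -4235/1922 ≈ -2.2034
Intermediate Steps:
Z(C) = 2*C
H(N) = 121/N² (H(N) = (11/N)² = 121/N²)
I(B) = (1 + B)*(B + 3*B²) (I(B) = (B + 1)*(B + (2*B + B)*B) = (1 + B)*(B + (3*B)*B) = (1 + B)*(B + 3*B²))
I(-5)*H(124) = (-5*(1 + 3*(-5)² + 4*(-5)))*(121/124²) = (-5*(1 + 3*25 - 20))*(121*(1/15376)) = -5*(1 + 75 - 20)*(121/15376) = -5*56*(121/15376) = -280*121/15376 = -4235/1922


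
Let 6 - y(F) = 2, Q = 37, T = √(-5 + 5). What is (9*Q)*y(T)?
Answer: 1332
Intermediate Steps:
T = 0 (T = √0 = 0)
y(F) = 4 (y(F) = 6 - 1*2 = 6 - 2 = 4)
(9*Q)*y(T) = (9*37)*4 = 333*4 = 1332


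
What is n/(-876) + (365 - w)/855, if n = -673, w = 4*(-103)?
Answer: 46521/27740 ≈ 1.6770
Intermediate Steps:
w = -412
n/(-876) + (365 - w)/855 = -673/(-876) + (365 - 1*(-412))/855 = -673*(-1/876) + (365 + 412)*(1/855) = 673/876 + 777*(1/855) = 673/876 + 259/285 = 46521/27740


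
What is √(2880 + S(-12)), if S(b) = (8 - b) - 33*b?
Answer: 4*√206 ≈ 57.411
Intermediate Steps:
S(b) = 8 - 34*b (S(b) = (8 - b) - 33*b = 8 - 34*b)
√(2880 + S(-12)) = √(2880 + (8 - 34*(-12))) = √(2880 + (8 + 408)) = √(2880 + 416) = √3296 = 4*√206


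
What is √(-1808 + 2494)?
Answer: 7*√14 ≈ 26.192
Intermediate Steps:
√(-1808 + 2494) = √686 = 7*√14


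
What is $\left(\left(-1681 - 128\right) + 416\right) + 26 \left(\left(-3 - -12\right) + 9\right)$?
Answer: $-925$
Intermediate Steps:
$\left(\left(-1681 - 128\right) + 416\right) + 26 \left(\left(-3 - -12\right) + 9\right) = \left(-1809 + 416\right) + 26 \left(\left(-3 + 12\right) + 9\right) = -1393 + 26 \left(9 + 9\right) = -1393 + 26 \cdot 18 = -1393 + 468 = -925$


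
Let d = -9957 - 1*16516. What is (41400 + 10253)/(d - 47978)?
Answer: -51653/74451 ≈ -0.69378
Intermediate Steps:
d = -26473 (d = -9957 - 16516 = -26473)
(41400 + 10253)/(d - 47978) = (41400 + 10253)/(-26473 - 47978) = 51653/(-74451) = 51653*(-1/74451) = -51653/74451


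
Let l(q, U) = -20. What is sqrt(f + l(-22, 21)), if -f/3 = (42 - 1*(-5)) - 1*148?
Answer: sqrt(283) ≈ 16.823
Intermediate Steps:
f = 303 (f = -3*((42 - 1*(-5)) - 1*148) = -3*((42 + 5) - 148) = -3*(47 - 148) = -3*(-101) = 303)
sqrt(f + l(-22, 21)) = sqrt(303 - 20) = sqrt(283)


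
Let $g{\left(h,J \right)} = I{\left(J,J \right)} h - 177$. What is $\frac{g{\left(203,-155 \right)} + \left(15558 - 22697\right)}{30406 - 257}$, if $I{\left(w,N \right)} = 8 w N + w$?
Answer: $\frac{660641}{511} \approx 1292.8$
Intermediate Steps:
$I{\left(w,N \right)} = w + 8 N w$ ($I{\left(w,N \right)} = 8 N w + w = w + 8 N w$)
$g{\left(h,J \right)} = -177 + J h \left(1 + 8 J\right)$ ($g{\left(h,J \right)} = J \left(1 + 8 J\right) h - 177 = J h \left(1 + 8 J\right) - 177 = -177 + J h \left(1 + 8 J\right)$)
$\frac{g{\left(203,-155 \right)} + \left(15558 - 22697\right)}{30406 - 257} = \frac{\left(-177 - 31465 \left(1 + 8 \left(-155\right)\right)\right) + \left(15558 - 22697\right)}{30406 - 257} = \frac{\left(-177 - 31465 \left(1 - 1240\right)\right) - 7139}{30149} = \left(\left(-177 - 31465 \left(-1239\right)\right) - 7139\right) \frac{1}{30149} = \left(\left(-177 + 38985135\right) - 7139\right) \frac{1}{30149} = \left(38984958 - 7139\right) \frac{1}{30149} = 38977819 \cdot \frac{1}{30149} = \frac{660641}{511}$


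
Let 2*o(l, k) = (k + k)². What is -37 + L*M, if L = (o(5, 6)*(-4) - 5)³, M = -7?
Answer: 176076262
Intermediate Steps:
o(l, k) = 2*k² (o(l, k) = (k + k)²/2 = (2*k)²/2 = (4*k²)/2 = 2*k²)
L = -25153757 (L = ((2*6²)*(-4) - 5)³ = ((2*36)*(-4) - 5)³ = (72*(-4) - 5)³ = (-288 - 5)³ = (-293)³ = -25153757)
-37 + L*M = -37 - 25153757*(-7) = -37 + 176076299 = 176076262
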